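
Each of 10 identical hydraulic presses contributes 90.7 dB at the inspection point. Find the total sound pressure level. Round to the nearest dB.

With 10 equal, uncorrelated contributions the intensity is 10× that of one unit, giving a rise of 10·log₁₀ 10.
L_total = 90.7 + 10·log₁₀(10) = 90.7 + 10.000 = 100.70 dB.

101 dB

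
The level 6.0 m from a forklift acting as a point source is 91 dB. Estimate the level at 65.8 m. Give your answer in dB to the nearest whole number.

Spherical spreading from a point source gives a 20·log₁₀(r₂/r₁) drop.
L₂ = 91 − 20·log₁₀(65.8/6.0) = 91 − 20.801 = 70.20 dB.

70 dB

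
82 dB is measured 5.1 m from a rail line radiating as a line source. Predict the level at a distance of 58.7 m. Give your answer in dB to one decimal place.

For a line source, L₂ = L₁ − 10·log₁₀(r₂/r₁).
L₂ = 82 − 10·log₁₀(58.7/5.1) = 82 − 10.611 = 71.39 dB.

71.4 dB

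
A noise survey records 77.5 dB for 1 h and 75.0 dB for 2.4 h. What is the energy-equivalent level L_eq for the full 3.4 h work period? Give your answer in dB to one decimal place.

The energy average is taken in the linear domain: L_eq = 10·log₁₀[(Σ tᵢ·10^(Lᵢ/10))/T], T = 3.4 h.
Σ tᵢ·10^(Lᵢ/10) = 1·10^(77.5/10) + 2.4·10^(75.0/10) = 1.321e+08.
L_eq = 10·log₁₀(1.321e+08/3.4) = 75.90 dB.

75.9 dB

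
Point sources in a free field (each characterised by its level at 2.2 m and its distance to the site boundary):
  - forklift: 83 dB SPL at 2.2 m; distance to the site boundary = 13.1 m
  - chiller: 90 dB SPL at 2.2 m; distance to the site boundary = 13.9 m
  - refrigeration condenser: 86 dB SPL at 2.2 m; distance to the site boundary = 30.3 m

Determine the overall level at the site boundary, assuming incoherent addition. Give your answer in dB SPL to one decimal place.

75.2 dB SPL

Propagate each source to the receiver with L = L_ref − 20·log₁₀(r/r_ref), then add intensities.
forklift: 83 − 20·log₁₀(13.1/2.2) = 83 − 15.50 = 67.50 dB SPL.
chiller: 90 − 20·log₁₀(13.9/2.2) = 90 − 16.01 = 73.99 dB SPL.
refrigeration condenser: 86 − 20·log₁₀(30.3/2.2) = 86 − 22.78 = 63.22 dB SPL.
Σ 10^(L/10) = 3.278e+07 → L_total = 10·log₁₀(3.278e+07) = 75.16 dB SPL.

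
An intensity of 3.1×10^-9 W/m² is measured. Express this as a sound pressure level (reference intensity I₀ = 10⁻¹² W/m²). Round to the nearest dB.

L = 10·log₁₀(I/I₀) = 10·log₁₀(3.1×10^-9/10⁻¹²) = 10·log₁₀(3.1×10^3).
L = 10·(0.4914 + 3) = 34.91 dB.

35 dB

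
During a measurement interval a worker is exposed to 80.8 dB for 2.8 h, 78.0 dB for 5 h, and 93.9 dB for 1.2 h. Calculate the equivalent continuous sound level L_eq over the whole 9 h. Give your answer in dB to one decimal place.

86.0 dB

The energy average is taken in the linear domain: L_eq = 10·log₁₀[(Σ tᵢ·10^(Lᵢ/10))/T], T = 9 h.
Σ tᵢ·10^(Lᵢ/10) = 2.8·10^(80.8/10) + 5·10^(78.0/10) + 1.2·10^(93.9/10) = 3.598e+09.
L_eq = 10·log₁₀(3.598e+09/9) = 86.02 dB.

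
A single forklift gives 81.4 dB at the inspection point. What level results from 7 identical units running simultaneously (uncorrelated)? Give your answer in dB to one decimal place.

89.9 dB

With 7 equal, uncorrelated contributions the intensity is 7× that of one unit, giving a rise of 10·log₁₀ 7.
L_total = 81.4 + 10·log₁₀(7) = 81.4 + 8.451 = 89.85 dB.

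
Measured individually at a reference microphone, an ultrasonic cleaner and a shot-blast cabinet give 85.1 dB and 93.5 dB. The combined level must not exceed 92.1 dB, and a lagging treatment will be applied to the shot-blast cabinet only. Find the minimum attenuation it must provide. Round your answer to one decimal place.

The untreated sources together contribute 10^(85.1/10) = 3.236e+08, i.e. 85.10 dB.
The limit corresponds to 10^(92.1/10) = 1.622e+09; subtracting the fixed part leaves 1.298e+09 for the shot-blast cabinet, i.e. 91.13 dB.
Required insertion loss = 93.5 − 91.13 = 2.37 dB.

2.4 dB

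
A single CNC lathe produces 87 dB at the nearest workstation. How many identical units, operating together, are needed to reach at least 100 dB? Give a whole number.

The shortfall is 100 − 87 = 13.0 dB, and N units add 10·log₁₀ N, so need 10·log₁₀ N ≥ 13.0.
N ≥ 10^(13.0/10) = 19.953, so N = 20.

20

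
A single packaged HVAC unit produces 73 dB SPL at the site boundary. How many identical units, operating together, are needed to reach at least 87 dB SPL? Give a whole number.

26

N identical sources give L₁ + 10·log₁₀ N, so require 10·log₁₀ N ≥ 87 − 73 = 14.0 dB.
N ≥ 10^(14.0/10) = 25.119, so N = 26.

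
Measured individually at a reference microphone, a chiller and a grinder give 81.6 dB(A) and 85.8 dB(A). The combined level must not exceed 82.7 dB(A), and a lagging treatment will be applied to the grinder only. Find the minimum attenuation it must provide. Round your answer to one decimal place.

9.6 dB

Everything except the grinder sums to 10^(81.6/10) = 1.445e+08 in linear terms, 81.60 dB(A).
To meet 82.7 dB(A) overall, the treated grinder may contribute at most 10^(82.7/10) − 1.445e+08 = 4.166e+07, i.e. 76.20 dB(A).
Required insertion loss = 85.8 − 76.20 = 9.60 dB.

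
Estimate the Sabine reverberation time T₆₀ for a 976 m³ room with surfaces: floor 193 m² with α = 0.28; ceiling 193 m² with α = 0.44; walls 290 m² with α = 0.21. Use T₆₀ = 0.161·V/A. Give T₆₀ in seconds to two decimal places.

0.79 s

A = Σ Sᵢαᵢ = 193·0.28 + 193·0.44 + 290·0.21 = 199.86 m².
T₆₀ = 0.161·V/A = 0.161·976/199.86 = 0.786 s.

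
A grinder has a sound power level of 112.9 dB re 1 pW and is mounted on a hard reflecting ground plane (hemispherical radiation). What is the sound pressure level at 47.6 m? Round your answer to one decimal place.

71.4 dB

Free-field hemispherical radiation: L_p = L_w − 10·log₁₀(2π·r²), r = 47.6 m.
2π·r² = 1.424e+04 m², 10·log₁₀ of that is 41.534 dB.
L_p = 112.9 − 41.534 = 71.37 dB.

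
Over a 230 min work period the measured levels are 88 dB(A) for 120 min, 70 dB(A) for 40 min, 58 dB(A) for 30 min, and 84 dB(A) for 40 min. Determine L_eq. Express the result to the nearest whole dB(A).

The energy average is taken in the linear domain: L_eq = 10·log₁₀[(Σ tᵢ·10^(Lᵢ/10))/T], T = 230 min.
Σ tᵢ·10^(Lᵢ/10) = 120·10^(88/10) + 40·10^(70/10) + 30·10^(58/10) + 40·10^(84/10) = 8.618e+10.
L_eq = 10·log₁₀(8.618e+10/230) = 85.74 dB(A).

86 dB(A)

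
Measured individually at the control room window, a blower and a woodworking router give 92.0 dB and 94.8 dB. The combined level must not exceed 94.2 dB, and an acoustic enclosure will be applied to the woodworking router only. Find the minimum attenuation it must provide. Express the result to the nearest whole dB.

5 dB

Fixed contribution from the other source: Σ 10^(L/10) = 10^(92.0/10) = 1.585e+09 (92.00 dB).
To meet 94.2 dB overall, the treated woodworking router may contribute at most 10^(94.2/10) − 1.585e+09 = 1.045e+09, i.e. 90.19 dB.
So the woodworking router must be reduced from 94.8 to 90.19 dB: IL = 4.61 dB.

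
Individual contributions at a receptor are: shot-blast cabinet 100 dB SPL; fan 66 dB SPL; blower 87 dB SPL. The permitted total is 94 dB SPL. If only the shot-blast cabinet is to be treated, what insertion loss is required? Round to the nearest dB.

7 dB

Fixed contribution from the other sources: Σ 10^(L/10) = 10^(66/10) + 10^(87/10) = 5.052e+08 (87.03 dB SPL).
To meet 94 dB SPL overall, the treated shot-blast cabinet may contribute at most 10^(94/10) − 5.052e+08 = 2.007e+09, i.e. 93.02 dB SPL.
Required insertion loss = 100 − 93.02 = 6.98 dB.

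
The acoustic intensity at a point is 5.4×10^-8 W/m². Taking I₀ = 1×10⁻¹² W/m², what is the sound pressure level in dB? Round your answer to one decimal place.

Dividing by I₀ shifts the exponent by 12: I/I₀ = 5.4×10^4.
L = 10·(0.7324 + 4) = 47.32 dB.

47.3 dB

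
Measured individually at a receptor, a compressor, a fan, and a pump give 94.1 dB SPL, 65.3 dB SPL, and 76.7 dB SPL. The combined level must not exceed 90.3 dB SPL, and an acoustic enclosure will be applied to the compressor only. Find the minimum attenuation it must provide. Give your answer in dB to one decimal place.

The untreated sources together contribute 10^(65.3/10) + 10^(76.7/10) = 5.016e+07, i.e. 77.00 dB SPL.
To meet 90.3 dB SPL overall, the treated compressor may contribute at most 10^(90.3/10) − 5.016e+07 = 1.021e+09, i.e. 90.09 dB SPL.
So the compressor must be reduced from 94.1 to 90.09 dB SPL: IL = 4.01 dB.

4.0 dB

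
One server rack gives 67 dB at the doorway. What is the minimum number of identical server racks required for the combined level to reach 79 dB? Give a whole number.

16

N identical sources give L₁ + 10·log₁₀ N, so require 10·log₁₀ N ≥ 79 − 67 = 12.0 dB.
N ≥ 10^(12.0/10) = 15.849, so N = 16.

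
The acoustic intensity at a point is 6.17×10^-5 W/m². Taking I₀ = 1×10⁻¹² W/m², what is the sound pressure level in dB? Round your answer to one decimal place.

77.9 dB

Dividing by I₀ shifts the exponent by 12: I/I₀ = 6.17×10^7.
L = 10·(0.7903 + 7) = 77.90 dB.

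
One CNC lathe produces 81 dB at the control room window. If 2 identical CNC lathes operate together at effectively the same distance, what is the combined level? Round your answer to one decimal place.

84.0 dB

N identical incoherent sources raise the level by 10·log₁₀ N.
L_total = 81 + 10·log₁₀(2) = 81 + 3.010 = 84.01 dB.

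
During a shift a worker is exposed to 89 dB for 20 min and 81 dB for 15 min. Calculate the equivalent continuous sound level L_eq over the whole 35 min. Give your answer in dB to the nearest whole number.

87 dB

Weight each interval's intensity by its duration and average over T = 35 min:
Σ tᵢ·10^(Lᵢ/10) = 20·10^(89/10) + 15·10^(81/10) = 1.777e+10.
L_eq = 10·log₁₀(1.777e+10/35) = 87.06 dB.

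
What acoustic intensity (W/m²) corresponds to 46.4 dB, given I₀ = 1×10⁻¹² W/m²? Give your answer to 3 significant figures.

L = 10·log₁₀(I/I₀) ⇒ I = I₀·10^(L/10) = 10⁻¹² × 10^4.64.

4.37e-08 W/m²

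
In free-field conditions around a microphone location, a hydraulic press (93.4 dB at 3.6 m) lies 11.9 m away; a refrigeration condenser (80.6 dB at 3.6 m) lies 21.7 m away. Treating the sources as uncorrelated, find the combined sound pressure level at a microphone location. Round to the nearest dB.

Apply inverse-square spreading to bring every level to the receiver, then sum 10^(L/10).
hydraulic press: 93.4 − 20·log₁₀(11.9/3.6) = 93.4 − 10.38 = 83.02 dB.
refrigeration condenser: 80.6 − 20·log₁₀(21.7/3.6) = 80.6 − 15.60 = 65.00 dB.
Σ 10^(L/10) = 2.034e+08 → L_total = 10·log₁₀(2.034e+08) = 83.08 dB.

83 dB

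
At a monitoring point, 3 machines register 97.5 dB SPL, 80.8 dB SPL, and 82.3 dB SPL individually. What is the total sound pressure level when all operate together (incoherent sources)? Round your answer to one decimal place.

For uncorrelated sources the intensities add, so convert each level to linear form, sum, and take 10·log₁₀ of the total.
Σ 10^(L/10) = 10^(97.5/10) + 10^(80.8/10) + 10^(82.3/10) = 5.913e+09.
L_total = 10·log₁₀(5.913e+09) = 97.72 dB SPL.

97.7 dB SPL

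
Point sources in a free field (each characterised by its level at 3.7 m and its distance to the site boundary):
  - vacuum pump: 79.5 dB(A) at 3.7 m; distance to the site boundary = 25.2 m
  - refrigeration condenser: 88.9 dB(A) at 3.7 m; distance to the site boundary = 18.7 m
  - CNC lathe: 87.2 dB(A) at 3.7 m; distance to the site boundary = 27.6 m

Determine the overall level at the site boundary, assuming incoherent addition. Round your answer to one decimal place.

Propagate each source to the receiver with L = L_ref − 20·log₁₀(r/r_ref), then add intensities.
vacuum pump: 79.5 − 20·log₁₀(25.2/3.7) = 79.5 − 16.66 = 62.84 dB(A).
refrigeration condenser: 88.9 − 20·log₁₀(18.7/3.7) = 88.9 − 14.07 = 74.83 dB(A).
CNC lathe: 87.2 − 20·log₁₀(27.6/3.7) = 87.2 − 17.45 = 69.75 dB(A).
Σ 10^(L/10) = 4.174e+07 → L_total = 10·log₁₀(4.174e+07) = 76.21 dB(A).

76.2 dB(A)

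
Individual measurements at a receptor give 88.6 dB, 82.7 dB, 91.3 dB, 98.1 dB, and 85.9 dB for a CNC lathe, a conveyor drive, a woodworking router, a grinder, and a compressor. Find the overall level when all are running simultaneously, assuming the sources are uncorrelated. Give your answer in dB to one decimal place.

99.6 dB

For uncorrelated sources the intensities add, so convert each level to linear form, sum, and take 10·log₁₀ of the total.
Σ 10^(L/10) = 10^(88.6/10) + 10^(82.7/10) + 10^(91.3/10) + 10^(98.1/10) + 10^(85.9/10) = 9.105e+09.
L_total = 10·log₁₀(9.105e+09) = 99.59 dB.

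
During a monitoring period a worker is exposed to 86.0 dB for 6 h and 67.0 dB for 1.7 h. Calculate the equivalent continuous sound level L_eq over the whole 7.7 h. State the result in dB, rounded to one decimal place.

The energy average is taken in the linear domain: L_eq = 10·log₁₀[(Σ tᵢ·10^(Lᵢ/10))/T], T = 7.7 h.
Σ tᵢ·10^(Lᵢ/10) = 6·10^(86.0/10) + 1.7·10^(67.0/10) = 2.397e+09.
L_eq = 10·log₁₀(2.397e+09/7.7) = 84.93 dB.

84.9 dB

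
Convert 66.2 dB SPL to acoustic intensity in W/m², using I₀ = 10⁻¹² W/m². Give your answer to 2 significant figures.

L = 10·log₁₀(I/I₀) ⇒ I = I₀·10^(L/10) = 10⁻¹² × 10^6.62.

4.2e-06 W/m²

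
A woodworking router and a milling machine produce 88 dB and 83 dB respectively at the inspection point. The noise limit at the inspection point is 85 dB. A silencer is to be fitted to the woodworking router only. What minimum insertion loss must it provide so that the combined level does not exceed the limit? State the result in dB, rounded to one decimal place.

7.3 dB

The untreated sources together contribute 10^(83/10) = 1.995e+08, i.e. 83.00 dB.
The limit corresponds to 10^(85/10) = 3.162e+08; subtracting the fixed part leaves 1.167e+08 for the woodworking router, i.e. 80.67 dB.
So the woodworking router must be reduced from 88 to 80.67 dB: IL = 7.33 dB.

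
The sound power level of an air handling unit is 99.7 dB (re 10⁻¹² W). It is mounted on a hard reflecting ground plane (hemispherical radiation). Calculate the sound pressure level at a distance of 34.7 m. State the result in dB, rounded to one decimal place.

60.9 dB

Free-field hemispherical radiation: L_p = L_w − 10·log₁₀(2π·r²), r = 34.7 m.
2π·r² = 7566 m², 10·log₁₀ of that is 38.788 dB.
L_p = 99.7 − 38.788 = 60.91 dB.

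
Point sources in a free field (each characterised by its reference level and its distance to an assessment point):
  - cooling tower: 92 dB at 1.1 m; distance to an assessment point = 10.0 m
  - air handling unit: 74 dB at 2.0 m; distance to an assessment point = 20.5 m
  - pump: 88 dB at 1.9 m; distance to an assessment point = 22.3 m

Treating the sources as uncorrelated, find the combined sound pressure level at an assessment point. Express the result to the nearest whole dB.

74 dB

Apply inverse-square spreading to bring every level to the receiver, then sum 10^(L/10).
cooling tower: 92 − 20·log₁₀(10.0/1.1) = 92 − 19.17 = 72.83 dB.
air handling unit: 74 − 20·log₁₀(20.5/2.0) = 74 − 20.21 = 53.79 dB.
pump: 88 − 20·log₁₀(22.3/1.9) = 88 − 21.39 = 66.61 dB.
Σ 10^(L/10) = 2.400e+07 → L_total = 10·log₁₀(2.400e+07) = 73.80 dB.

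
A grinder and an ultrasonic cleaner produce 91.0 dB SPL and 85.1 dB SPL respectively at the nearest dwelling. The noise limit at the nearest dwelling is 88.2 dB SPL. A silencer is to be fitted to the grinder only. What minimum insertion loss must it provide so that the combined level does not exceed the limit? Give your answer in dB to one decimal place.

Everything except the grinder sums to 10^(85.1/10) = 3.236e+08 in linear terms, 85.10 dB SPL.
To meet 88.2 dB SPL overall, the treated grinder may contribute at most 10^(88.2/10) − 3.236e+08 = 3.371e+08, i.e. 85.28 dB SPL.
Required insertion loss = 91.0 − 85.28 = 5.72 dB.

5.7 dB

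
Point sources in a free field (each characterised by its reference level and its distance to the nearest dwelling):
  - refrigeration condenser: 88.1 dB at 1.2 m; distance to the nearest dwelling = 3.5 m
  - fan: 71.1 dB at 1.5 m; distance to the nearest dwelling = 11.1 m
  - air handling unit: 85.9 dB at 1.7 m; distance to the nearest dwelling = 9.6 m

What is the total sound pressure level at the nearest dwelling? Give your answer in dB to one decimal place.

79.5 dB

Propagate each source to the receiver with L = L_ref − 20·log₁₀(r/r_ref), then add intensities.
refrigeration condenser: 88.1 − 20·log₁₀(3.5/1.2) = 88.1 − 9.30 = 78.80 dB.
fan: 71.1 − 20·log₁₀(11.1/1.5) = 71.1 − 17.38 = 53.72 dB.
air handling unit: 85.9 − 20·log₁₀(9.6/1.7) = 85.9 − 15.04 = 70.86 dB.
Σ 10^(L/10) = 8.833e+07 → L_total = 10·log₁₀(8.833e+07) = 79.46 dB.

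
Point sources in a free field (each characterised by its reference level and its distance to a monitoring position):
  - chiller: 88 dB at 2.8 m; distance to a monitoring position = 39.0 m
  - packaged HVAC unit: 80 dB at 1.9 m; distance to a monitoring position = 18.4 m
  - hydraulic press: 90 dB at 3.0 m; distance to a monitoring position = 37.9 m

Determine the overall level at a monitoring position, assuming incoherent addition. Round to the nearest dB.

70 dB

First find each source's level at the receiver (point-source: −20·log₁₀(r/r_ref)), then combine on an intensity basis.
chiller: 88 − 20·log₁₀(39.0/2.8) = 88 − 22.88 = 65.12 dB.
packaged HVAC unit: 80 − 20·log₁₀(18.4/1.9) = 80 − 19.72 = 60.28 dB.
hydraulic press: 90 − 20·log₁₀(37.9/3.0) = 90 − 22.03 = 67.97 dB.
Σ 10^(L/10) = 1.058e+07 → L_total = 10·log₁₀(1.058e+07) = 70.25 dB.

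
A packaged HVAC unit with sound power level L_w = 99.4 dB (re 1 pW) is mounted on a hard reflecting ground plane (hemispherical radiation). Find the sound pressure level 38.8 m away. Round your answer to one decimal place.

59.6 dB

L_p = L_w − 10·log₁₀(2π·r²) with r = 38.8 m.
2π·r² = 9459 m², 10·log₁₀ of that is 39.758 dB.
L_p = 99.4 − 39.758 = 59.64 dB.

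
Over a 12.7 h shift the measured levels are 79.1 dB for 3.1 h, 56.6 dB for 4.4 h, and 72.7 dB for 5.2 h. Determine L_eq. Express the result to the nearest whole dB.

Weight each interval's intensity by its duration and average over T = 12.7 h:
Σ tᵢ·10^(Lᵢ/10) = 3.1·10^(79.1/10) + 4.4·10^(56.6/10) + 5.2·10^(72.7/10) = 3.508e+08.
L_eq = 10·log₁₀(3.508e+08/12.7) = 74.41 dB.

74 dB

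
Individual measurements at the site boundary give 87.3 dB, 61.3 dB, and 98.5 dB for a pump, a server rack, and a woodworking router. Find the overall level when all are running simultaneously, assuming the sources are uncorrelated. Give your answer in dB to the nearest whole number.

99 dB

For uncorrelated sources the intensities add, so convert each level to linear form, sum, and take 10·log₁₀ of the total.
Σ 10^(L/10) = 10^(87.3/10) + 10^(61.3/10) + 10^(98.5/10) = 7.618e+09.
L_total = 10·log₁₀(7.618e+09) = 98.82 dB.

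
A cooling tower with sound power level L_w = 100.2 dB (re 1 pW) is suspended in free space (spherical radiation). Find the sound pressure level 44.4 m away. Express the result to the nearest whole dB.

Free-field spherical radiation: L_p = L_w − 10·log₁₀(4π·r²), r = 44.4 m.
4π·r² = 2.477e+04 m², 10·log₁₀ of that is 43.940 dB.
L_p = 100.2 − 43.940 = 56.26 dB.

56 dB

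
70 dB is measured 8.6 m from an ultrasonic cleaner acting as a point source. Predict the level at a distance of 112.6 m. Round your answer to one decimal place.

47.7 dB

Spherical spreading from a point source gives a 20·log₁₀(r₂/r₁) drop.
L₂ = 70 − 20·log₁₀(112.6/8.6) = 70 − 22.341 = 47.66 dB.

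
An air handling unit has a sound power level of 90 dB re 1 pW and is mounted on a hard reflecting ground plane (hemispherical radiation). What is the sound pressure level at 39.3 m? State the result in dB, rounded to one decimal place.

L_p = L_w − 10·log₁₀(2π·r²) with r = 39.3 m.
2π·r² = 9704 m², 10·log₁₀ of that is 39.870 dB.
L_p = 90 − 39.870 = 50.13 dB.

50.1 dB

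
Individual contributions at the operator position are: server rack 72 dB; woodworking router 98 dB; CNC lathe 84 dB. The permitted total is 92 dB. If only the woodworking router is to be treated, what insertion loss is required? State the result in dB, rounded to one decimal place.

6.8 dB

The untreated sources together contribute 10^(72/10) + 10^(84/10) = 2.670e+08, i.e. 84.27 dB.
The limit corresponds to 10^(92/10) = 1.585e+09; subtracting the fixed part leaves 1.318e+09 for the woodworking router, i.e. 91.20 dB.
Required insertion loss = 98 − 91.20 = 6.80 dB.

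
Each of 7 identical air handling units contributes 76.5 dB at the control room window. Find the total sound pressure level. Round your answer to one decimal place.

85.0 dB

With 7 equal, uncorrelated contributions the intensity is 7× that of one unit, giving a rise of 10·log₁₀ 7.
L_total = 76.5 + 10·log₁₀(7) = 76.5 + 8.451 = 84.95 dB.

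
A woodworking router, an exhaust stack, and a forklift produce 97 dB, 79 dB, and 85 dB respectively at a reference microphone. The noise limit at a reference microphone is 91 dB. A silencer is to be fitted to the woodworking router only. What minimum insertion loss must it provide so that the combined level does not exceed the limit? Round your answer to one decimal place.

The untreated sources together contribute 10^(79/10) + 10^(85/10) = 3.957e+08, i.e. 85.97 dB.
The limit corresponds to 10^(91/10) = 1.259e+09; subtracting the fixed part leaves 8.633e+08 for the woodworking router, i.e. 89.36 dB.
Required insertion loss = 97 − 89.36 = 7.64 dB.

7.6 dB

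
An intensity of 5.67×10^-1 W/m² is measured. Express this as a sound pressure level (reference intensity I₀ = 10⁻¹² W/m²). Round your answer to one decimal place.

Dividing by I₀ shifts the exponent by 12: I/I₀ = 5.67×10^11.
L = 10·(0.7536 + 11) = 117.54 dB.

117.5 dB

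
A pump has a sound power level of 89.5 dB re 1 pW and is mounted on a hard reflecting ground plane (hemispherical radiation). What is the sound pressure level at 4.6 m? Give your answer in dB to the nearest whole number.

68 dB

The power spreads over a hemisphere of area 2π·r², so L_p = L_w − 10·log₁₀(2π·r²).
2π·r² = 133 m², 10·log₁₀ of that is 21.237 dB.
L_p = 89.5 − 21.237 = 68.26 dB.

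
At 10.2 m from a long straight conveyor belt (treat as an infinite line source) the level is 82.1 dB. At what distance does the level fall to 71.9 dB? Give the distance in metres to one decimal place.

Line-source spreading drops the level by 10·log₁₀(r₂/r₁); inverting, r₂/r₁ = 10^(ΔL/10).
r₂ = 10.2·10^((82.1−71.9)/10) = 10.2·10^(10.2/10) = 106.81 m.

106.8 m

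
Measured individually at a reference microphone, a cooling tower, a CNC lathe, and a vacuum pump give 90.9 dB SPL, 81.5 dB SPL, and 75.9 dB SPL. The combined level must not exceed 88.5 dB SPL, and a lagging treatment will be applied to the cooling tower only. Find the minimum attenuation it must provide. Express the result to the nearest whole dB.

4 dB

Fixed contribution from the other sources: Σ 10^(L/10) = 10^(81.5/10) + 10^(75.9/10) = 1.802e+08 (82.56 dB SPL).
To meet 88.5 dB SPL overall, the treated cooling tower may contribute at most 10^(88.5/10) − 1.802e+08 = 5.278e+08, i.e. 87.22 dB SPL.
Required insertion loss = 90.9 − 87.22 = 3.68 dB.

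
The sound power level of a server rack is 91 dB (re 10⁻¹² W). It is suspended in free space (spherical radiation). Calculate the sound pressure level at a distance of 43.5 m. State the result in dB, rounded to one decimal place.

47.2 dB

Free-field spherical radiation: L_p = L_w − 10·log₁₀(4π·r²), r = 43.5 m.
4π·r² = 2.378e+04 m², 10·log₁₀ of that is 43.762 dB.
L_p = 91 − 43.762 = 47.24 dB.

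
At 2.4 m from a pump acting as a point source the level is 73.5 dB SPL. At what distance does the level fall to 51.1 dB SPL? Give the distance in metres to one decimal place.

For a point source L₁ − L₂ = 20·log₁₀(r₂/r₁), so r₂ = r₁·10^((L₁−L₂)/20).
r₂ = 2.4·10^((73.5−51.1)/20) = 2.4·10^(22.4/20) = 31.64 m.

31.6 m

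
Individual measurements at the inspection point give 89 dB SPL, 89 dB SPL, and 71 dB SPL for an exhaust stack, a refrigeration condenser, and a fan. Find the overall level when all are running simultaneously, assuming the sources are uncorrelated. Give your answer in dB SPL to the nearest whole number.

Incoherent sources combine by intensity addition: L_total = 10·log₁₀(Σ 10^(L_i/10)).
Σ 10^(L/10) = 10^(89/10) + 10^(89/10) + 10^(71/10) = 1.601e+09.
L_total = 10·log₁₀(1.601e+09) = 92.04 dB SPL.

92 dB SPL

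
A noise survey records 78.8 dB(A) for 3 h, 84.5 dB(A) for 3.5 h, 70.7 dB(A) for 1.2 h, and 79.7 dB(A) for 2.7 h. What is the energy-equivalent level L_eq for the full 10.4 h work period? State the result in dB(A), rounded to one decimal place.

L_eq = 10·log₁₀[(1/T)·Σ tᵢ·10^(Lᵢ/10)] with T = 10.4 h.
Σ tᵢ·10^(Lᵢ/10) = 3·10^(78.8/10) + 3.5·10^(84.5/10) + 1.2·10^(70.7/10) + 2.7·10^(79.7/10) = 1.480e+09.
L_eq = 10·log₁₀(1.480e+09/10.4) = 81.53 dB(A).

81.5 dB(A)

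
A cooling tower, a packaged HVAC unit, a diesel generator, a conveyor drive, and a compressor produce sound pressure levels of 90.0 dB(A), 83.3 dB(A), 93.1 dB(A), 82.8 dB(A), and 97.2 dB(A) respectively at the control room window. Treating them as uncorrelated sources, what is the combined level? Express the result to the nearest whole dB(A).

For uncorrelated sources the intensities add, so convert each level to linear form, sum, and take 10·log₁₀ of the total.
Σ 10^(L/10) = 10^(90.0/10) + 10^(83.3/10) + 10^(93.1/10) + 10^(82.8/10) + 10^(97.2/10) = 8.694e+09.
L_total = 10·log₁₀(8.694e+09) = 99.39 dB(A).

99 dB(A)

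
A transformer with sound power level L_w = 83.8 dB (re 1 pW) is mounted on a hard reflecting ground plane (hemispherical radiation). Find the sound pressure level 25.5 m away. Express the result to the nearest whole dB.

48 dB

L_p = L_w − 10·log₁₀(2π·r²) with r = 25.5 m.
2π·r² = 4086 m², 10·log₁₀ of that is 36.113 dB.
L_p = 83.8 − 36.113 = 47.69 dB.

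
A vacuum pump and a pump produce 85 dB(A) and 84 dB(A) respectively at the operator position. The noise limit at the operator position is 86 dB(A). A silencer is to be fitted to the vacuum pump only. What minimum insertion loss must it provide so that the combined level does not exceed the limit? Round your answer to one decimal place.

The untreated sources together contribute 10^(84/10) = 2.512e+08, i.e. 84.00 dB(A).
To meet 86 dB(A) overall, the treated vacuum pump may contribute at most 10^(86/10) − 2.512e+08 = 1.469e+08, i.e. 81.67 dB(A).
Required insertion loss = 85 − 81.67 = 3.33 dB.

3.3 dB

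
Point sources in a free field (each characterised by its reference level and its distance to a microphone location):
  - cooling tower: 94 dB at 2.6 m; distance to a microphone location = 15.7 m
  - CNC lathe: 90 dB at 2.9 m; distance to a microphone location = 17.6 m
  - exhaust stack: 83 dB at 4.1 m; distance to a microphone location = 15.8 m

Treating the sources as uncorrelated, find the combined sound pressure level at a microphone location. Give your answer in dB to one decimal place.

80.4 dB

First find each source's level at the receiver (point-source: −20·log₁₀(r/r_ref)), then combine on an intensity basis.
cooling tower: 94 − 20·log₁₀(15.7/2.6) = 94 − 15.62 = 78.38 dB.
CNC lathe: 90 − 20·log₁₀(17.6/2.9) = 90 − 15.66 = 74.34 dB.
exhaust stack: 83 − 20·log₁₀(15.8/4.1) = 83 − 11.72 = 71.28 dB.
Σ 10^(L/10) = 1.095e+08 → L_total = 10·log₁₀(1.095e+08) = 80.39 dB.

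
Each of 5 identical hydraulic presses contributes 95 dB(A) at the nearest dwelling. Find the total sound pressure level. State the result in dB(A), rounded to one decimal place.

102.0 dB(A)

With 5 equal, uncorrelated contributions the intensity is 5× that of one unit, giving a rise of 10·log₁₀ 5.
L_total = 95 + 10·log₁₀(5) = 95 + 6.990 = 101.99 dB(A).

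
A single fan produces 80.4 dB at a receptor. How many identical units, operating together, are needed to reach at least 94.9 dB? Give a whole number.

The shortfall is 94.9 − 80.4 = 14.5 dB, and N units add 10·log₁₀ N, so need 10·log₁₀ N ≥ 14.5.
N ≥ 10^(14.5/10) = 28.184, so N = 29.

29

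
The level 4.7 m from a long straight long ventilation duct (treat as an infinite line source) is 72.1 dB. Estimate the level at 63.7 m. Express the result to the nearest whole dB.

61 dB

For a line source, L₂ = L₁ − 10·log₁₀(r₂/r₁).
L₂ = 72.1 − 10·log₁₀(63.7/4.7) = 72.1 − 11.320 = 60.78 dB.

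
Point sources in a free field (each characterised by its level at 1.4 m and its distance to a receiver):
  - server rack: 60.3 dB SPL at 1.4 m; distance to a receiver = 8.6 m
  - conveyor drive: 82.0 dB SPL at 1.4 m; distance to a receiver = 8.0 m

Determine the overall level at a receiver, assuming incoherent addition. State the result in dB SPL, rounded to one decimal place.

Propagate each source to the receiver with L = L_ref − 20·log₁₀(r/r_ref), then add intensities.
server rack: 60.3 − 20·log₁₀(8.6/1.4) = 60.3 − 15.77 = 44.53 dB SPL.
conveyor drive: 82.0 − 20·log₁₀(8.0/1.4) = 82.0 − 15.14 = 66.86 dB SPL.
Σ 10^(L/10) = 4.882e+06 → L_total = 10·log₁₀(4.882e+06) = 66.89 dB SPL.

66.9 dB SPL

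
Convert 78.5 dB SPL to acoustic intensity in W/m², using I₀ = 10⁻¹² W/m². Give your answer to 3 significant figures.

7.08e-05 W/m²

L = 10·log₁₀(I/I₀) ⇒ I = I₀·10^(L/10) = 10⁻¹² × 10^7.85.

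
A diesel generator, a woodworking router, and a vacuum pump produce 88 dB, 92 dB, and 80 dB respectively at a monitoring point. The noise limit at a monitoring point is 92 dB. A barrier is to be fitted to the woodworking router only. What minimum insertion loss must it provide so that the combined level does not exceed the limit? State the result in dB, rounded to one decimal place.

2.7 dB

Fixed contribution from the other sources: Σ 10^(L/10) = 10^(88/10) + 10^(80/10) = 7.310e+08 (88.64 dB).
The limit corresponds to 10^(92/10) = 1.585e+09; subtracting the fixed part leaves 8.539e+08 for the woodworking router, i.e. 89.31 dB.
Required insertion loss = 92 − 89.31 = 2.69 dB.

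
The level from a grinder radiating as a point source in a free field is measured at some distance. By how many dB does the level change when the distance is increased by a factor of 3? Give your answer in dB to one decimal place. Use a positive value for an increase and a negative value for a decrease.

A point source loses 6 dB per doubling of distance; generally ΔL = −20·log₁₀(r₂/r₁).
ΔL = −20·log₁₀(3) = -9.54 dB.

-9.5 dB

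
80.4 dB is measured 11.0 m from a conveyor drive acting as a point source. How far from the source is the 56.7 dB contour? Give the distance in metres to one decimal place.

168.4 m

The 23.7 dB drop corresponds to a distance ratio of 10^(23.7/20) for a point source.
r₂ = 11.0·10^((80.4−56.7)/20) = 11.0·10^(23.7/20) = 168.42 m.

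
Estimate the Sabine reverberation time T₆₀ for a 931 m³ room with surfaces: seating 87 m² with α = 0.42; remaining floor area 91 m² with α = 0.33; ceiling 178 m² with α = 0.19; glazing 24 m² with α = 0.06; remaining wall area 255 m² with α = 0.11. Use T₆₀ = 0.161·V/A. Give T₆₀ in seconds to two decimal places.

Summing Sᵢαᵢ: 87·0.42 + 91·0.33 + 178·0.19 + 24·0.06 + 255·0.11 = 129.88 m².
T₆₀ = 0.161 × 931 / 129.88 = 1.154 s.

1.15 s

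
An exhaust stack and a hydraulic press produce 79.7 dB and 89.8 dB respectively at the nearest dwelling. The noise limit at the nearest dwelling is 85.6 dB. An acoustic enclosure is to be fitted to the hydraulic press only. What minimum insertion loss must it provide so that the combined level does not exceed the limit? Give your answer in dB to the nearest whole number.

5 dB

Fixed contribution from the other source: Σ 10^(L/10) = 10^(79.7/10) = 9.333e+07 (79.70 dB).
To meet 85.6 dB overall, the treated hydraulic press may contribute at most 10^(85.6/10) − 9.333e+07 = 2.698e+08, i.e. 84.31 dB.
So the hydraulic press must be reduced from 89.8 to 84.31 dB: IL = 5.49 dB.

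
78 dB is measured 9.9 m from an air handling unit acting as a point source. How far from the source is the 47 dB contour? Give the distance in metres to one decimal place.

The 31.0 dB drop corresponds to a distance ratio of 10^(31.0/20) for a point source.
r₂ = 9.9·10^((78−47)/20) = 9.9·10^(31.0/20) = 351.27 m.

351.3 m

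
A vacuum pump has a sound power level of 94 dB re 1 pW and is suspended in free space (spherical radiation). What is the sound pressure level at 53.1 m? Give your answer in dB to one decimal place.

48.5 dB

Free-field spherical radiation: L_p = L_w − 10·log₁₀(4π·r²), r = 53.1 m.
4π·r² = 3.543e+04 m², 10·log₁₀ of that is 45.494 dB.
L_p = 94 − 45.494 = 48.51 dB.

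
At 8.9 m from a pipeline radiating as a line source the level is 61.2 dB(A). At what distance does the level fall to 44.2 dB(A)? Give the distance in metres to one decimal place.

446.1 m

For a line source L₁ − L₂ = 10·log₁₀(r₂/r₁), so r₂ = r₁·10^((L₁−L₂)/10).
r₂ = 8.9·10^((61.2−44.2)/10) = 8.9·10^(17.0/10) = 446.06 m.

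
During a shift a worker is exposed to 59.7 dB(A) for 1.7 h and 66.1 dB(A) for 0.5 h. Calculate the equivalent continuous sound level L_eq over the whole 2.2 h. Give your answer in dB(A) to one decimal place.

Weight each interval's intensity by its duration and average over T = 2.2 h:
Σ tᵢ·10^(Lᵢ/10) = 1.7·10^(59.7/10) + 0.5·10^(66.1/10) = 3.623e+06.
L_eq = 10·log₁₀(3.623e+06/2.2) = 62.17 dB(A).

62.2 dB(A)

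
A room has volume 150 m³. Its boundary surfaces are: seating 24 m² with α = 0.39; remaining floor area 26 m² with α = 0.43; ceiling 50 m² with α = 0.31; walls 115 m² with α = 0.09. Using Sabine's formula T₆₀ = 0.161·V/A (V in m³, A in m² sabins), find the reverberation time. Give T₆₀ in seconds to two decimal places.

Summing Sᵢαᵢ: 24·0.39 + 26·0.43 + 50·0.31 + 115·0.09 = 46.39 m².
T₆₀ = 0.161 × 150 / 46.39 = 0.521 s.

0.52 s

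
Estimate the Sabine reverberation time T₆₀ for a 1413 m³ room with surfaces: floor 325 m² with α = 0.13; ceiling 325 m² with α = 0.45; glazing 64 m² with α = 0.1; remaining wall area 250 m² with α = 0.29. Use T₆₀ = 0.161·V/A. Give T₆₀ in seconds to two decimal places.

0.85 s

Total absorption A = 325·0.13 + 325·0.45 + 64·0.1 + 250·0.29 = 267.40 m² sabins.
T₆₀ = 0.161·V/A = 0.161·1413/267.40 = 0.851 s.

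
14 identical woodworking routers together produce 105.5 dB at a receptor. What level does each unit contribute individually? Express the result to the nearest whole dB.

94 dB

For N identical incoherent sources L_total = L₁ + 10·log₁₀ N, so L₁ = 105.5 − 10·log₁₀(14) = 105.5 − 11.461.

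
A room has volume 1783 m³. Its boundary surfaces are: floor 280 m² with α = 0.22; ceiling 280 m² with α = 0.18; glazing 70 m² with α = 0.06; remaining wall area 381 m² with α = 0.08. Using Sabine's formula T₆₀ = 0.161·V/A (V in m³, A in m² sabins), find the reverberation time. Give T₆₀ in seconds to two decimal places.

1.96 s

Total absorption A = 280·0.22 + 280·0.18 + 70·0.06 + 381·0.08 = 146.68 m² sabins.
T₆₀ = 0.161 × 1783 / 146.68 = 1.957 s.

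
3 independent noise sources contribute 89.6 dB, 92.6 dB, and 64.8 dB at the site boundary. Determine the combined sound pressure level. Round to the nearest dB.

94 dB

Incoherent sources combine by intensity addition: L_total = 10·log₁₀(Σ 10^(L_i/10)).
Σ 10^(L/10) = 10^(89.6/10) + 10^(92.6/10) + 10^(64.8/10) = 2.735e+09.
L_total = 10·log₁₀(2.735e+09) = 94.37 dB.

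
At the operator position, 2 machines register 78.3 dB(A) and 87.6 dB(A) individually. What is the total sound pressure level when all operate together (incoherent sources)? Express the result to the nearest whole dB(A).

88 dB(A)

For uncorrelated sources the intensities add, so convert each level to linear form, sum, and take 10·log₁₀ of the total.
Σ 10^(L/10) = 10^(78.3/10) + 10^(87.6/10) = 6.430e+08.
L_total = 10·log₁₀(6.430e+08) = 88.08 dB(A).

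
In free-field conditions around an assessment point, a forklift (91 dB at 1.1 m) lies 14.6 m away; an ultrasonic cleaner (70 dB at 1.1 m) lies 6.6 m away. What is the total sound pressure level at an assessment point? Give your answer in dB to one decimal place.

68.7 dB

First find each source's level at the receiver (point-source: −20·log₁₀(r/r_ref)), then combine on an intensity basis.
forklift: 91 − 20·log₁₀(14.6/1.1) = 91 − 22.46 = 68.54 dB.
ultrasonic cleaner: 70 − 20·log₁₀(6.6/1.1) = 70 − 15.56 = 54.44 dB.
Σ 10^(L/10) = 7.424e+06 → L_total = 10·log₁₀(7.424e+06) = 68.71 dB.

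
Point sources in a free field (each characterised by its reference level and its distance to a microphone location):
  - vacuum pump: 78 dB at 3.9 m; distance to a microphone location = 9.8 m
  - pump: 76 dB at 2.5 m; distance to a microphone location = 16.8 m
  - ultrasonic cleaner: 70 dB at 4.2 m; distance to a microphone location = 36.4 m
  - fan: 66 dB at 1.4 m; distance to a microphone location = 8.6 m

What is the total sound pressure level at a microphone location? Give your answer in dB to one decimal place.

70.5 dB

Apply inverse-square spreading to bring every level to the receiver, then sum 10^(L/10).
vacuum pump: 78 − 20·log₁₀(9.8/3.9) = 78 − 8.00 = 70.00 dB.
pump: 76 − 20·log₁₀(16.8/2.5) = 76 − 16.55 = 59.45 dB.
ultrasonic cleaner: 70 − 20·log₁₀(36.4/4.2) = 70 − 18.76 = 51.24 dB.
fan: 66 − 20·log₁₀(8.6/1.4) = 66 − 15.77 = 50.23 dB.
Σ 10^(L/10) = 1.111e+07 → L_total = 10·log₁₀(1.111e+07) = 70.46 dB.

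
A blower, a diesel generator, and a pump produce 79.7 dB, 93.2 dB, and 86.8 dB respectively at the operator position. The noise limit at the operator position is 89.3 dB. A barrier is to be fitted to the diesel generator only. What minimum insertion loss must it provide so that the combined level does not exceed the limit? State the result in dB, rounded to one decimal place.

Everything except the diesel generator sums to 10^(79.7/10) + 10^(86.8/10) = 5.720e+08 in linear terms, 87.57 dB.
To meet 89.3 dB overall, the treated diesel generator may contribute at most 10^(89.3/10) − 5.720e+08 = 2.792e+08, i.e. 84.46 dB.
Required insertion loss = 93.2 − 84.46 = 8.74 dB.

8.7 dB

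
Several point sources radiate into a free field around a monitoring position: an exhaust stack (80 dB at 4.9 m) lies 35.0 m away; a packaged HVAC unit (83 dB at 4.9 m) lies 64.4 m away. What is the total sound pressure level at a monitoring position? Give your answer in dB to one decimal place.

Propagate each source to the receiver with L = L_ref − 20·log₁₀(r/r_ref), then add intensities.
exhaust stack: 80 − 20·log₁₀(35.0/4.9) = 80 − 17.08 = 62.92 dB.
packaged HVAC unit: 83 − 20·log₁₀(64.4/4.9) = 83 − 22.37 = 60.63 dB.
Σ 10^(L/10) = 3.115e+06 → L_total = 10·log₁₀(3.115e+06) = 64.93 dB.

64.9 dB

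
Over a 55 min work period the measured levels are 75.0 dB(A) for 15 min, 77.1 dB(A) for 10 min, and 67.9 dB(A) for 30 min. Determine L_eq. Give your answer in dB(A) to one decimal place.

L_eq = 10·log₁₀[(1/T)·Σ tᵢ·10^(Lᵢ/10)] with T = 55 min.
Σ tᵢ·10^(Lᵢ/10) = 15·10^(75.0/10) + 10·10^(77.1/10) + 30·10^(67.9/10) = 1.172e+09.
L_eq = 10·log₁₀(1.172e+09/55) = 73.29 dB(A).

73.3 dB(A)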